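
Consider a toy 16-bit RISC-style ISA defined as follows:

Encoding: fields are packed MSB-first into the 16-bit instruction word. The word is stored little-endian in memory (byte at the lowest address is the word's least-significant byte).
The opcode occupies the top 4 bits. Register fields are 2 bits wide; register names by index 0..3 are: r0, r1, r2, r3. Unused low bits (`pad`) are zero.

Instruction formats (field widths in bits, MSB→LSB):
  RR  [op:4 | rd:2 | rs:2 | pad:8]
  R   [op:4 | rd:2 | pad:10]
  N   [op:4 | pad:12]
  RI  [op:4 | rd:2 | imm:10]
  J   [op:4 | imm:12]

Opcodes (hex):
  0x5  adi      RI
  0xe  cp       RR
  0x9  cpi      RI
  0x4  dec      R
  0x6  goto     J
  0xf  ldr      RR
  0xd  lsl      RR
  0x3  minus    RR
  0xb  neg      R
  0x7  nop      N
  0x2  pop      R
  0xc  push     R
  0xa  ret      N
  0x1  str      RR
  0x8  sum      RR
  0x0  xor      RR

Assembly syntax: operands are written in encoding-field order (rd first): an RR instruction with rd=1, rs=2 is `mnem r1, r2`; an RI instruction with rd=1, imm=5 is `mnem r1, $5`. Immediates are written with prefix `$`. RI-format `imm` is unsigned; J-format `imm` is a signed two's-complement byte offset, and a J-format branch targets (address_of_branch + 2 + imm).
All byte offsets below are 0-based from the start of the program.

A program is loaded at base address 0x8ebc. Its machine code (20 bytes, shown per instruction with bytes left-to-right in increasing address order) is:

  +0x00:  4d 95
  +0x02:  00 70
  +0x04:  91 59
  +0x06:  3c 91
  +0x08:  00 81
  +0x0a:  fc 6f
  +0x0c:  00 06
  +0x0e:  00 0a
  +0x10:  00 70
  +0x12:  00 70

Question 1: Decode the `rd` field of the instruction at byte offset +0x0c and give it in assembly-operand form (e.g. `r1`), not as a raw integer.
r1

[0c] 00 06 → 0x0600
  opcode bits[15:12]=0x0: xor/RR
  [11:10] rd=1 = r1
  [9:8] rs=2 = r2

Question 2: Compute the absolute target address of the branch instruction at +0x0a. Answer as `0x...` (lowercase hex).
@+0a  little-endian(fc 6f) = 0x6ffc
  op=0x6ffc>>12=0x6 ⇒ goto (J)
  imm: (w>>0)&0xfff=0xffc (s12→-4) → $-4
  target = base 0x8ebc + off 0x0a + 2 + imm -4 = 0x8ec4

0x8ec4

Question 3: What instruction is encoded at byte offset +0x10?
nop

@+10  little-endian(00 70) = 0x7000
  op=0x7000>>12=0x7 ⇒ nop (N)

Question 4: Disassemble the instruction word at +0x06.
cpi r0, $316

+0x06: 3c 91 ⇒ word 0x913c (little)
  top 4b → 0x9 → cpi [RI]
  rd@[11:10]=0x0 ⇒ r0
  imm@[9:0]=0x13c ⇒ $316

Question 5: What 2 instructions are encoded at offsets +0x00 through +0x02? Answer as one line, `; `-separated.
cpi r1, $333; nop

off 0x00: read 4d 95 as little → 0x954d
  top 4b → 0x9 → cpi [RI]
  rd@[11:10]=0x1 ⇒ r1
  imm@[9:0]=0x14d ⇒ $333
off 0x02: read 00 70 as little → 0x7000
  top 4b → 0x7 → nop [N]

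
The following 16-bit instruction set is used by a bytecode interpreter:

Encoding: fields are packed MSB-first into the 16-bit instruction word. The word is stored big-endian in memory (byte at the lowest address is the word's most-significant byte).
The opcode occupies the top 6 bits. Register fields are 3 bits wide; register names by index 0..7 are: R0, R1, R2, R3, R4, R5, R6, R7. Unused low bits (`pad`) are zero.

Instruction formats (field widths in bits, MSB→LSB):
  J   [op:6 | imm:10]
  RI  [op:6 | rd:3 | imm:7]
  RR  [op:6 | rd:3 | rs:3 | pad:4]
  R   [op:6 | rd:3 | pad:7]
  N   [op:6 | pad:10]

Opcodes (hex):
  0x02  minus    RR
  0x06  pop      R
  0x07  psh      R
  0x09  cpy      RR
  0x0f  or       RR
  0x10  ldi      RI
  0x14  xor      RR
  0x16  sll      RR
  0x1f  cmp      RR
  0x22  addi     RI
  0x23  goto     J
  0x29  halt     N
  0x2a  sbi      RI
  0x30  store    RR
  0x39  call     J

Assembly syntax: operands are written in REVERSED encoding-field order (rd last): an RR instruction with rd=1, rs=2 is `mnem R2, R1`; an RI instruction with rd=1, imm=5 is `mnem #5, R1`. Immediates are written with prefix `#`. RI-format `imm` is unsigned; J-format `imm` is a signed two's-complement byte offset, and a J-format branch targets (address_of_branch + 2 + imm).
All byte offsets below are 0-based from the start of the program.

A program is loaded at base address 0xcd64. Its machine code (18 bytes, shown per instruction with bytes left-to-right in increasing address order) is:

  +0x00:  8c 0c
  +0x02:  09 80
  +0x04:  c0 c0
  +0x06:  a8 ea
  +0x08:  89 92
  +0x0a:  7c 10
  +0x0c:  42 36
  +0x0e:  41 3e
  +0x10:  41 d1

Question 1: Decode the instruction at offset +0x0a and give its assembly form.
[0a] 7c 10 → 0x7c10
  top 6b → 0x1f → cmp [RR]
  [9:7] rd=0 = R0
  [6:4] rs=1 = R1

cmp R1, R0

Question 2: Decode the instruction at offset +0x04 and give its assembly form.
store R4, R1

@+04  big-endian(c0 c0) = 0xc0c0
  opcode bits[15:10]=0x30: store/RR
  rd: (w>>7)&0x7=0x1 → R1
  rs: (w>>4)&0x7=0x4 → R4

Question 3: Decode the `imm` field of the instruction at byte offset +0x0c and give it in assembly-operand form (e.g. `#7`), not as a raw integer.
[0c] 42 36 → 0x4236
  top 6b → 0x10 → ldi [RI]
  [9:7] rd=4 = R4
  [6:0] imm=54 = #54

#54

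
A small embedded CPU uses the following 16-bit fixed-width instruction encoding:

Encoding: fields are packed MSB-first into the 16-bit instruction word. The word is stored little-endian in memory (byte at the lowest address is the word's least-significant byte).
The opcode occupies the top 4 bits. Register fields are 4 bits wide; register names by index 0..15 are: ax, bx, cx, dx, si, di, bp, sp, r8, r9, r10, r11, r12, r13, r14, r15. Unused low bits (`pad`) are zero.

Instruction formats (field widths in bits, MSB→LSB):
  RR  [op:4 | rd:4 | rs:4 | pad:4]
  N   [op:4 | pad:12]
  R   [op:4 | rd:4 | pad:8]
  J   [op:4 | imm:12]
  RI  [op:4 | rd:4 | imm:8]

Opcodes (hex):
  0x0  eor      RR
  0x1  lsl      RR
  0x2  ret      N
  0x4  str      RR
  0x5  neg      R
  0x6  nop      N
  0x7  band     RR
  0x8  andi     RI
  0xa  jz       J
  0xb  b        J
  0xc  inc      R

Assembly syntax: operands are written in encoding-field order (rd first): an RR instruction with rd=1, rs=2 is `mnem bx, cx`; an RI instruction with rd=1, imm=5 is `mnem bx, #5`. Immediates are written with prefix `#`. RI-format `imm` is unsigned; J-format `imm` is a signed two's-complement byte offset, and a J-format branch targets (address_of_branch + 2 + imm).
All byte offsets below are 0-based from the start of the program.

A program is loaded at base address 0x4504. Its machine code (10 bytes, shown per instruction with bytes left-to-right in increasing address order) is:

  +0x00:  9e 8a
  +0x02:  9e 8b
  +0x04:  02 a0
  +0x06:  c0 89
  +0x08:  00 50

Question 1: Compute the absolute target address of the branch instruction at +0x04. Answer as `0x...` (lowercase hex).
@+04  little-endian(02 a0) = 0xa002
  opcode bits[15:12]=0xa: jz/J
  [11:0] imm=2 = #2
  target = base 0x4504 + off 0x04 + 2 + imm 2 = 0x450c

0x450c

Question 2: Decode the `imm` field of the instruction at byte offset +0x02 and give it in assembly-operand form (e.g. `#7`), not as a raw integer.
[02] 9e 8b → 0x8b9e
  opcode bits[15:12]=0x8: andi/RI
  rd@[11:8]=0xb ⇒ r11
  imm@[7:0]=0x9e ⇒ #158

#158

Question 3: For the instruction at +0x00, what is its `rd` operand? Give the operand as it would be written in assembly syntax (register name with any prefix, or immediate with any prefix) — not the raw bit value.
r10

[00] 9e 8a → 0x8a9e
  opcode bits[15:12]=0x8: andi/RI
  rd@[11:8]=0xa ⇒ r10
  imm@[7:0]=0x9e ⇒ #158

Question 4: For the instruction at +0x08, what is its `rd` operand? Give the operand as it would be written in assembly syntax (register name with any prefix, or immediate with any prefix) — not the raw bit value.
+0x08: 00 50 ⇒ word 0x5000 (little)
  top 4b → 0x5 → neg [R]
  [11:8] rd=0 = ax

ax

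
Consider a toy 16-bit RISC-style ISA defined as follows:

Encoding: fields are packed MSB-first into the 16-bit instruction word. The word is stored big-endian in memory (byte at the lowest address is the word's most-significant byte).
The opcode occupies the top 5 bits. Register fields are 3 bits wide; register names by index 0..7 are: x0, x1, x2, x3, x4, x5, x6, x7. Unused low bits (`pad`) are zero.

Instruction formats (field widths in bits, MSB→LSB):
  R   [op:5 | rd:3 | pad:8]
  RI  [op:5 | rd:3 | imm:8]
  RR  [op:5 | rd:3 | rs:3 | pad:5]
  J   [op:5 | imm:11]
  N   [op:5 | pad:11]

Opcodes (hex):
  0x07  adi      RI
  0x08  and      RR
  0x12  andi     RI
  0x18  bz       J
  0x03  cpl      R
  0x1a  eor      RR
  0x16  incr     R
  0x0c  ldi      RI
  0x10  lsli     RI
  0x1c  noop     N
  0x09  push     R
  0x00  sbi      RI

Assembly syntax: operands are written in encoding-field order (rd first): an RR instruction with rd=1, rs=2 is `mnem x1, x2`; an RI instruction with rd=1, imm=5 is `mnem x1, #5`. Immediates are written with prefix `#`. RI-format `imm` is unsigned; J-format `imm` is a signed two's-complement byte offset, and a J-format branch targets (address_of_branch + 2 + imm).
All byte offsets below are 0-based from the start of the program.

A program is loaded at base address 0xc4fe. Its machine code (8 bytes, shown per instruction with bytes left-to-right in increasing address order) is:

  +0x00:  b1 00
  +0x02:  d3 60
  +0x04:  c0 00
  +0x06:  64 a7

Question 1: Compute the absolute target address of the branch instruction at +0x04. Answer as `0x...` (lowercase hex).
0xc504

@+04  big-endian(c0 00) = 0xc000
  op=0xc000>>11=0x18 ⇒ bz (J)
  imm: (w>>0)&0x7ff=0x0 → #0
  target = base 0xc4fe + off 0x04 + 2 + imm 0 = 0xc504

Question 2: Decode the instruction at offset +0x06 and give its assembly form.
+0x06: 64 a7 ⇒ word 0x64a7 (big)
  opcode bits[15:11]=0xc: ldi/RI
  rd@[10:8]=0x4 ⇒ x4
  imm@[7:0]=0xa7 ⇒ #167

ldi x4, #167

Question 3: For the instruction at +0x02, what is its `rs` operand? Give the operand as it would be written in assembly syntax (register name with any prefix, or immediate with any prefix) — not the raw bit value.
x3

@+02  big-endian(d3 60) = 0xd360
  top 5b → 0x1a → eor [RR]
  rd: (w>>8)&0x7=0x3 → x3
  rs: (w>>5)&0x7=0x3 → x3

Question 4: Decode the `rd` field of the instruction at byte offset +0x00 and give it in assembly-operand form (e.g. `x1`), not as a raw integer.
x1

off 0x00: read b1 00 as big → 0xb100
  opcode bits[15:11]=0x16: incr/R
  [10:8] rd=1 = x1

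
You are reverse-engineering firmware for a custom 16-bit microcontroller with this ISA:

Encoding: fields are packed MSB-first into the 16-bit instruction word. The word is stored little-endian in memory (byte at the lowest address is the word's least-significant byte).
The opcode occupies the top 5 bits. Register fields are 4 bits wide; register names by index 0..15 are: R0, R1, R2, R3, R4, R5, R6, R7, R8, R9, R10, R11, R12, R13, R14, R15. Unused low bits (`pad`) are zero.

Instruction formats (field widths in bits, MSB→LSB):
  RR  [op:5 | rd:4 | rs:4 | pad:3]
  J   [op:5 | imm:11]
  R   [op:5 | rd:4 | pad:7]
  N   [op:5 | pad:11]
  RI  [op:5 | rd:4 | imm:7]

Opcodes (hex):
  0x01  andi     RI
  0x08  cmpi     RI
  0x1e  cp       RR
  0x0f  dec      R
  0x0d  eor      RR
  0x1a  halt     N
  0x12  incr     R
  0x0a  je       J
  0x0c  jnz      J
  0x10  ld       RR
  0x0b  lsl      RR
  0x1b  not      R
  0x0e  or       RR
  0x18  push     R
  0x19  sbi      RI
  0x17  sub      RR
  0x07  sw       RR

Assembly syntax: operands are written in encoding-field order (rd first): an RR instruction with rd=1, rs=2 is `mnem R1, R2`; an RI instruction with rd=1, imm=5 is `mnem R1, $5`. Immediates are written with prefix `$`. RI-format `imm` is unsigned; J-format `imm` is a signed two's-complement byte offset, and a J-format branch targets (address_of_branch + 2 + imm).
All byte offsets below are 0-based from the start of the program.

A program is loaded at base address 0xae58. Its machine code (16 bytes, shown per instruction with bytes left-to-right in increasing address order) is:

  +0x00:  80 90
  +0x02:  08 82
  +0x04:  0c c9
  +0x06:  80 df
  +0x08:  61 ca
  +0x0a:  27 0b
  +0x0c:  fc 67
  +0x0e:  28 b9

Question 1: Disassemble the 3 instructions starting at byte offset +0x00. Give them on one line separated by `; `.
off 0x00: read 80 90 as little → 0x9080
  top 5b → 0x12 → incr [R]
  [10:7] rd=1 = R1
off 0x02: read 08 82 as little → 0x8208
  top 5b → 0x10 → ld [RR]
  [10:7] rd=4 = R4
  [6:3] rs=1 = R1
off 0x04: read 0c c9 as little → 0xc90c
  top 5b → 0x19 → sbi [RI]
  [10:7] rd=2 = R2
  [6:0] imm=12 = $12

incr R1; ld R4, R1; sbi R2, $12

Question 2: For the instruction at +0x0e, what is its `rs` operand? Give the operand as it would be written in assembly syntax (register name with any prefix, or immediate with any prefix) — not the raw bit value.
R5

+0x0e: 28 b9 ⇒ word 0xb928 (little)
  top 5b → 0x17 → sub [RR]
  rd: (w>>7)&0xf=0x2 → R2
  rs: (w>>3)&0xf=0x5 → R5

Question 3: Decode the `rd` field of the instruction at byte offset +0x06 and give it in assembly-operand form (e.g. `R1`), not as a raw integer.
R15

[06] 80 df → 0xdf80
  opcode bits[15:11]=0x1b: not/R
  rd@[10:7]=0xf ⇒ R15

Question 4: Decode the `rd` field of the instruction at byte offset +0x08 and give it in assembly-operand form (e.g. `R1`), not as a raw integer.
R4

off 0x08: read 61 ca as little → 0xca61
  op=0xca61>>11=0x19 ⇒ sbi (RI)
  [10:7] rd=4 = R4
  [6:0] imm=97 = $97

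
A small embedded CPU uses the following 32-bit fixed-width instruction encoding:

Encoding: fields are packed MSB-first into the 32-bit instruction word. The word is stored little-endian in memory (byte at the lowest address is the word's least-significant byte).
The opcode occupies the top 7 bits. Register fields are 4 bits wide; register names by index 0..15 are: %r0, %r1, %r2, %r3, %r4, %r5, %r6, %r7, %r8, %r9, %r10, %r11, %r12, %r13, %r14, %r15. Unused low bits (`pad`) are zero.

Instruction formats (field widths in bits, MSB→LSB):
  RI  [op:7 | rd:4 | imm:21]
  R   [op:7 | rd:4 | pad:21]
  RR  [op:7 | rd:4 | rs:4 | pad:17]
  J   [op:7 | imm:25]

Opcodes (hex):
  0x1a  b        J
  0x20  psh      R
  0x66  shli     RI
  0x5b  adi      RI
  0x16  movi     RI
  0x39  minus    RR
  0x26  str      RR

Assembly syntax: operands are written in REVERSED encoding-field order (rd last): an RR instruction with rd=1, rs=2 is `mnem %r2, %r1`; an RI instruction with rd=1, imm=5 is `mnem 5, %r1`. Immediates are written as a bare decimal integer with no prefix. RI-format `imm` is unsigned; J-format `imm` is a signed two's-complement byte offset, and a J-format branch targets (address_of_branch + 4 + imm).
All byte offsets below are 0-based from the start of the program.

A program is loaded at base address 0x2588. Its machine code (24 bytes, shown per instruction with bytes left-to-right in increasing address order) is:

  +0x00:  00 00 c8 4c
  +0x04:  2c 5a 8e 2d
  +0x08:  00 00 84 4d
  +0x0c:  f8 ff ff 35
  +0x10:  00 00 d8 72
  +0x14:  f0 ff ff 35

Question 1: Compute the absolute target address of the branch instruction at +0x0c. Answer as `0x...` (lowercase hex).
0x2590

+0x0c: f8 ff ff 35 ⇒ word 0x35fffff8 (little)
  top 7b → 0x1a → b [J]
  [24:0] imm=33554424 (s25→-8) = -8
  target = base 0x2588 + off 0x0c + 4 + imm -8 = 0x2590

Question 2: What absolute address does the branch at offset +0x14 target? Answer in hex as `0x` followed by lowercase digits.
off 0x14: read f0 ff ff 35 as little → 0x35fffff0
  top 7b → 0x1a → b [J]
  imm: (w>>0)&0x1ffffff=0x1fffff0 (s25→-16) → -16
  target = base 0x2588 + off 0x14 + 4 + imm -16 = 0x2590

0x2590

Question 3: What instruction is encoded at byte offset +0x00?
str %r4, %r6

@+00  little-endian(00 00 c8 4c) = 0x4cc80000
  opcode bits[31:25]=0x26: str/RR
  rd: (w>>21)&0xf=0x6 → %r6
  rs: (w>>17)&0xf=0x4 → %r4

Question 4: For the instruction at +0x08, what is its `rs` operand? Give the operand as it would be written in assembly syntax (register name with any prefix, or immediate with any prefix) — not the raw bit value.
%r2

@+08  little-endian(00 00 84 4d) = 0x4d840000
  op=0x4d840000>>25=0x26 ⇒ str (RR)
  rd: (w>>21)&0xf=0xc → %r12
  rs: (w>>17)&0xf=0x2 → %r2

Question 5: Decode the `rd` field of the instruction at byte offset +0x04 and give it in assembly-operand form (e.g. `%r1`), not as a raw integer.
@+04  little-endian(2c 5a 8e 2d) = 0x2d8e5a2c
  op=0x2d8e5a2c>>25=0x16 ⇒ movi (RI)
  [24:21] rd=12 = %r12
  [20:0] imm=940588 = 940588

%r12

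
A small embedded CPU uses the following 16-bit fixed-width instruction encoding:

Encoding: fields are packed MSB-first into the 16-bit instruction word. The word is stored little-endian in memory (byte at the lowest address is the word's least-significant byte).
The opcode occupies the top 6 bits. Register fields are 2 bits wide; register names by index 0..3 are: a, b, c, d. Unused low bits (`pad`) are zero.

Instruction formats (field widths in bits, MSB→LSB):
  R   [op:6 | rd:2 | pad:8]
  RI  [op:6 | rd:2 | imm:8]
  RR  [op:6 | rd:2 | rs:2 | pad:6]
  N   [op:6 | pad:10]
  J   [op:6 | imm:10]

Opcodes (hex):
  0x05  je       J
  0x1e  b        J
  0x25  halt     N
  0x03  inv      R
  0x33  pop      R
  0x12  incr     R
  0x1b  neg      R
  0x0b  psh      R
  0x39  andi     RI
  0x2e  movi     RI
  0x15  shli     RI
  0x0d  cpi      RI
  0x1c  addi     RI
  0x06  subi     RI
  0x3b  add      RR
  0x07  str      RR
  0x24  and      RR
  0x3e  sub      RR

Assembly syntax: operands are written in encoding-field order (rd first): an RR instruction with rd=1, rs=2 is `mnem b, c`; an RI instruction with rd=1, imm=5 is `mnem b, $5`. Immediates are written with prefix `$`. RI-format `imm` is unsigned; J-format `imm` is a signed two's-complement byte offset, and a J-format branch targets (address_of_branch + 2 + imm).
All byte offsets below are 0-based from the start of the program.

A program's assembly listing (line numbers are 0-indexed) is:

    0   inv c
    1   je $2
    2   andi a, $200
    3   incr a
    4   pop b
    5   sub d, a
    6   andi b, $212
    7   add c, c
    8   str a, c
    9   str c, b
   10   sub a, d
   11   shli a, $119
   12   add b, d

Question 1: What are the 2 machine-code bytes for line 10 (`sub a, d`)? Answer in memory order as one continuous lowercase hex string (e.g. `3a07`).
line 10 (sub): pack op=0x3e:6|rd=0:2|rs=3:2|pad=0:6 = 0xf8c0; little→ c0 f8

c0f8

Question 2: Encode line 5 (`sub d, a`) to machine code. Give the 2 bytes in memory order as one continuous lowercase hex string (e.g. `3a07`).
00fb

L5: sub op=0x3e:6|rd=3:2|rs=0:2|pad=0:6 ⇒ 0xfb00 ⇒ little 00 fb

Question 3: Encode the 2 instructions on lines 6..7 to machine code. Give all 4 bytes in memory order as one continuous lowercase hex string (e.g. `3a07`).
d4e580ee

6. andi fields op=0x39:6|rd=1:2|imm=212:8 → word e5d4h → d4 e5
7. add fields op=0x3b:6|rd=2:2|rs=2:2|pad=0:6 → word ee80h → 80 ee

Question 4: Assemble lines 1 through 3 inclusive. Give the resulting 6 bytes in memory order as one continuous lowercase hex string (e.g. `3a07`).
0214c8e40048

L1: je op=0x5:6|imm=2:10 ⇒ 0x1402 ⇒ little 02 14
L2: andi op=0x39:6|rd=0:2|imm=200:8 ⇒ 0xe4c8 ⇒ little c8 e4
L3: incr op=0x12:6|rd=0:2|pad=0:8 ⇒ 0x4800 ⇒ little 00 48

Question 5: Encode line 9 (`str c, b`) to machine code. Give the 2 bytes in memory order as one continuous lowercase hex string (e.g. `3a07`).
401e

line 9 (str): pack op=0x7:6|rd=2:2|rs=1:2|pad=0:6 = 0x1e40; little→ 40 1e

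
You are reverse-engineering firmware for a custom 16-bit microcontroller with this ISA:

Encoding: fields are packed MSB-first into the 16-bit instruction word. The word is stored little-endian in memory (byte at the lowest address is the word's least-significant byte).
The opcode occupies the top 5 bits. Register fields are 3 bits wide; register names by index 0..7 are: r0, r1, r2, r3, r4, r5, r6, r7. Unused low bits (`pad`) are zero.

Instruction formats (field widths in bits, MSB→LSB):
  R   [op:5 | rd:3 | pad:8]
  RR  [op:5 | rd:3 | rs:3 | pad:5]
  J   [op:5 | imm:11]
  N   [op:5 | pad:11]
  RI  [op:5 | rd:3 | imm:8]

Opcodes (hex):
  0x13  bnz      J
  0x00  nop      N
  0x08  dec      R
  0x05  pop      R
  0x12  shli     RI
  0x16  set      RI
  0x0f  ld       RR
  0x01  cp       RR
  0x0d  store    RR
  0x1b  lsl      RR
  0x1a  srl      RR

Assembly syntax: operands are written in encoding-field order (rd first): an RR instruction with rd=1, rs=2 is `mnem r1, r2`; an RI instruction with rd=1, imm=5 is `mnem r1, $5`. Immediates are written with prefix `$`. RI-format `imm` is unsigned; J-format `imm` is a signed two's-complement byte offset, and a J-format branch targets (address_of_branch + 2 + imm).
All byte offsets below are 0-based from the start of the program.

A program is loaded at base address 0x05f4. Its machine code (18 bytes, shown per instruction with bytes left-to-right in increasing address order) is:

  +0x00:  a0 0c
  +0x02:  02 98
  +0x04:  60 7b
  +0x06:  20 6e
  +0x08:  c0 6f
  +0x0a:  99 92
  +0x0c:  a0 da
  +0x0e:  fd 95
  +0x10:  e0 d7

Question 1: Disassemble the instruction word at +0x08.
store r7, r6

off 0x08: read c0 6f as little → 0x6fc0
  opcode bits[15:11]=0xd: store/RR
  rd: (w>>8)&0x7=0x7 → r7
  rs: (w>>5)&0x7=0x6 → r6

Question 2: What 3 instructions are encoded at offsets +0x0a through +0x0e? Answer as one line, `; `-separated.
shli r2, $153; lsl r2, r5; shli r5, $253

[0a] 99 92 → 0x9299
  opcode bits[15:11]=0x12: shli/RI
  rd@[10:8]=0x2 ⇒ r2
  imm@[7:0]=0x99 ⇒ $153
[0c] a0 da → 0xdaa0
  opcode bits[15:11]=0x1b: lsl/RR
  rd@[10:8]=0x2 ⇒ r2
  rs@[7:5]=0x5 ⇒ r5
[0e] fd 95 → 0x95fd
  opcode bits[15:11]=0x12: shli/RI
  rd@[10:8]=0x5 ⇒ r5
  imm@[7:0]=0xfd ⇒ $253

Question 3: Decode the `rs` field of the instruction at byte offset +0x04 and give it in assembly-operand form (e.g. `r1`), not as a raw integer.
@+04  little-endian(60 7b) = 0x7b60
  opcode bits[15:11]=0xf: ld/RR
  rd: (w>>8)&0x7=0x3 → r3
  rs: (w>>5)&0x7=0x3 → r3

r3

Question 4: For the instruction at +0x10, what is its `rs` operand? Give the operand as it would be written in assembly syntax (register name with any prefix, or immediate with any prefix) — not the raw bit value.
@+10  little-endian(e0 d7) = 0xd7e0
  top 5b → 0x1a → srl [RR]
  rd: (w>>8)&0x7=0x7 → r7
  rs: (w>>5)&0x7=0x7 → r7

r7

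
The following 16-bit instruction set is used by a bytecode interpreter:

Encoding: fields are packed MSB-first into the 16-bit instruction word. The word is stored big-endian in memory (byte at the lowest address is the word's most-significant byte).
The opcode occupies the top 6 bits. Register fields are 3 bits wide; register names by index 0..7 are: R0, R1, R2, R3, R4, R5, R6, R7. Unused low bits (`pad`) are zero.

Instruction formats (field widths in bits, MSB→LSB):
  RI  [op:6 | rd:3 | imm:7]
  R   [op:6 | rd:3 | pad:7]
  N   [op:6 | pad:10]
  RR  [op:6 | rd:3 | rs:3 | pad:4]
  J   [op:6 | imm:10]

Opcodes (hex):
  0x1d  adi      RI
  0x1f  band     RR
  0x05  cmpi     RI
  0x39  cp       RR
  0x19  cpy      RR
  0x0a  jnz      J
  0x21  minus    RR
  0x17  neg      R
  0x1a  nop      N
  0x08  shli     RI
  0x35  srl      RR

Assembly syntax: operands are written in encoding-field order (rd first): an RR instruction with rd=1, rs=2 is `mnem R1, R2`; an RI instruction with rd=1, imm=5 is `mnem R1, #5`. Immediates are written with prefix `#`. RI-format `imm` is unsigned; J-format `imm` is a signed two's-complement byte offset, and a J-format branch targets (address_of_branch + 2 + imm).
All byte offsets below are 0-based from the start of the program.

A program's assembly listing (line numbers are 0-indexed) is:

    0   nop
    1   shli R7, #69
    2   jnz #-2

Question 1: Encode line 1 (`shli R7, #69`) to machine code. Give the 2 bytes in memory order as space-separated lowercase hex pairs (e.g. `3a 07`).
line 1 (shli): pack op=0x8:6|rd=7:3|imm=69:7 = 0x23c5; big→ 23 c5

23 c5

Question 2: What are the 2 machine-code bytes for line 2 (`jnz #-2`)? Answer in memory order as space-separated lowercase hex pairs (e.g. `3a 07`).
line 2 (jnz): pack op=0xa:6|imm=-2:10 = 0x2bfe; big→ 2b fe

2b fe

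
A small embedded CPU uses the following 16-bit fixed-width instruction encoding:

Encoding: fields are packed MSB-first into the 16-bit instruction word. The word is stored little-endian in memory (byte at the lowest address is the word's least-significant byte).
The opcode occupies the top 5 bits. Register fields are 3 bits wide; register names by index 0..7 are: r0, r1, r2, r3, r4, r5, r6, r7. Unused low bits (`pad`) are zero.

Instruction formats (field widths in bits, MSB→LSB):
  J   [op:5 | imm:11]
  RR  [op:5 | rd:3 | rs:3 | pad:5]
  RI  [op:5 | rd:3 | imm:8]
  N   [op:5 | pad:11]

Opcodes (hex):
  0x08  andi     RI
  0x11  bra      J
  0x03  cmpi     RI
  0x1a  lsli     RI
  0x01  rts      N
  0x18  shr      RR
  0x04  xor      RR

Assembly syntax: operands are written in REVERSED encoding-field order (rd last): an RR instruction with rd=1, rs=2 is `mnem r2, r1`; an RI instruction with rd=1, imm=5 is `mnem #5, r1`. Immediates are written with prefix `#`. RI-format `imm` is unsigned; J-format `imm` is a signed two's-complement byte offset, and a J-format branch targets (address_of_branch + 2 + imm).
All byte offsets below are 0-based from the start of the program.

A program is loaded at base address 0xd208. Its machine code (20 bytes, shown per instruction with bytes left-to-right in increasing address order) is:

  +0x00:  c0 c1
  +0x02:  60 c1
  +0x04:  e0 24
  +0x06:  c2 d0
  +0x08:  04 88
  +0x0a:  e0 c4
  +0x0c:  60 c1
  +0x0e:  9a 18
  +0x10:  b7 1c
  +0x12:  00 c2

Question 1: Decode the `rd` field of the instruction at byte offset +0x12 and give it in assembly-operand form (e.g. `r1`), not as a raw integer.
+0x12: 00 c2 ⇒ word 0xc200 (little)
  opcode bits[15:11]=0x18: shr/RR
  rd: (w>>8)&0x7=0x2 → r2
  rs: (w>>5)&0x7=0x0 → r0

r2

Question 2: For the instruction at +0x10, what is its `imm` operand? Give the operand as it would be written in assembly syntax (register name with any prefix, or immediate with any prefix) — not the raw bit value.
#183

@+10  little-endian(b7 1c) = 0x1cb7
  top 5b → 0x3 → cmpi [RI]
  rd: (w>>8)&0x7=0x4 → r4
  imm: (w>>0)&0xff=0xb7 → #183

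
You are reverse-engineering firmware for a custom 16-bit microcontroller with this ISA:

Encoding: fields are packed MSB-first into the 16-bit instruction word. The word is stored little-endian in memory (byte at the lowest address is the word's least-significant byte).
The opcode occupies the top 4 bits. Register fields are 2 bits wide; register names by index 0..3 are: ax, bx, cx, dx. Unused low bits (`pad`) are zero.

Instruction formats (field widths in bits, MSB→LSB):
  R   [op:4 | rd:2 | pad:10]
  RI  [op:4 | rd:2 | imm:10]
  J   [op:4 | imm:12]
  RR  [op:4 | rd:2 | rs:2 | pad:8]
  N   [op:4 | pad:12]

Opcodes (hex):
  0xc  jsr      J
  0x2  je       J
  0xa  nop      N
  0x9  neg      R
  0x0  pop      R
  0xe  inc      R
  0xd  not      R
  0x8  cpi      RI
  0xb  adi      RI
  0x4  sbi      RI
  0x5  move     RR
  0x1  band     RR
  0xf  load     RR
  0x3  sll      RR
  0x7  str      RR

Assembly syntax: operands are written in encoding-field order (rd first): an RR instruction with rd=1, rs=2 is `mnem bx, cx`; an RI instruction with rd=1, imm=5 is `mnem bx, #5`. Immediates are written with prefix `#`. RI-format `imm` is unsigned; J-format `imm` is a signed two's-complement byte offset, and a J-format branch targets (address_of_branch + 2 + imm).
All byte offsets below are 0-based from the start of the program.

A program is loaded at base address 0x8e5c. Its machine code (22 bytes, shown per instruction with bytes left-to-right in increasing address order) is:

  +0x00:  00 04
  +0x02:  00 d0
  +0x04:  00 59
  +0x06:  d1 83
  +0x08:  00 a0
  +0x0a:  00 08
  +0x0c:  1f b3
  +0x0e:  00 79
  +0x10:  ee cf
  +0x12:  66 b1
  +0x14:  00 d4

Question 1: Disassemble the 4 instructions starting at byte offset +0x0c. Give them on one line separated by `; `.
adi ax, #799; str cx, bx; jsr #-18; adi ax, #358

+0x0c: 1f b3 ⇒ word 0xb31f (little)
  opcode bits[15:12]=0xb: adi/RI
  rd@[11:10]=0x0 ⇒ ax
  imm@[9:0]=0x31f ⇒ #799
+0x0e: 00 79 ⇒ word 0x7900 (little)
  opcode bits[15:12]=0x7: str/RR
  rd@[11:10]=0x2 ⇒ cx
  rs@[9:8]=0x1 ⇒ bx
+0x10: ee cf ⇒ word 0xcfee (little)
  opcode bits[15:12]=0xc: jsr/J
  imm@[11:0]=0xfee (s12→-18) ⇒ #-18
+0x12: 66 b1 ⇒ word 0xb166 (little)
  opcode bits[15:12]=0xb: adi/RI
  rd@[11:10]=0x0 ⇒ ax
  imm@[9:0]=0x166 ⇒ #358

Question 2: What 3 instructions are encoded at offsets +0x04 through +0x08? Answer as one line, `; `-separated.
off 0x04: read 00 59 as little → 0x5900
  opcode bits[15:12]=0x5: move/RR
  [11:10] rd=2 = cx
  [9:8] rs=1 = bx
off 0x06: read d1 83 as little → 0x83d1
  opcode bits[15:12]=0x8: cpi/RI
  [11:10] rd=0 = ax
  [9:0] imm=977 = #977
off 0x08: read 00 a0 as little → 0xa000
  opcode bits[15:12]=0xa: nop/N

move cx, bx; cpi ax, #977; nop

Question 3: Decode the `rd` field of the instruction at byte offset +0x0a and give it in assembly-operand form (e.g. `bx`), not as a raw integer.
@+0a  little-endian(00 08) = 0x0800
  op=0x0800>>12=0x0 ⇒ pop (R)
  rd@[11:10]=0x2 ⇒ cx

cx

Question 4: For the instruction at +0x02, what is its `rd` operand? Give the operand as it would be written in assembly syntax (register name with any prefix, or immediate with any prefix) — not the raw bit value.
+0x02: 00 d0 ⇒ word 0xd000 (little)
  op=0xd000>>12=0xd ⇒ not (R)
  [11:10] rd=0 = ax

ax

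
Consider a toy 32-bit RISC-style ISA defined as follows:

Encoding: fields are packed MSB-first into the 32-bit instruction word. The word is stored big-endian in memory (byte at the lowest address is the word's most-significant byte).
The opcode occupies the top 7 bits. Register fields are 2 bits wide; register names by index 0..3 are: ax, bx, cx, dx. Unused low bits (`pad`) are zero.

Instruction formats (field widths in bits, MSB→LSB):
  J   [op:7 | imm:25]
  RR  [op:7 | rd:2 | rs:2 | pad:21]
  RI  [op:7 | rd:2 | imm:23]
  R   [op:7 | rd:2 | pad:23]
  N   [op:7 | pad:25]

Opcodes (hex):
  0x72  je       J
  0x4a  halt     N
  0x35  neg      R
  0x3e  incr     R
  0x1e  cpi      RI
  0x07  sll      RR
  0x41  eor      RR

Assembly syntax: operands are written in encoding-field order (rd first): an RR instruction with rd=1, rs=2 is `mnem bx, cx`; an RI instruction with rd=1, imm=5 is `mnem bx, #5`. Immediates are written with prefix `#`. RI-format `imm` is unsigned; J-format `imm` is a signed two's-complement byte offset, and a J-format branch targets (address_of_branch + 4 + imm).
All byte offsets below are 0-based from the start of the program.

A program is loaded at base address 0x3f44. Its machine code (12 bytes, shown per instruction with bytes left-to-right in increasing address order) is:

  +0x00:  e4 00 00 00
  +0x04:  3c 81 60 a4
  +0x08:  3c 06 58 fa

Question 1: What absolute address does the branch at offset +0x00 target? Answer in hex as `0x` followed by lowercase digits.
0x3f48

+0x00: e4 00 00 00 ⇒ word 0xe4000000 (big)
  top 7b → 0x72 → je [J]
  imm@[24:0]=0x0 ⇒ #0
  target = base 0x3f44 + off 0x00 + 4 + imm 0 = 0x3f48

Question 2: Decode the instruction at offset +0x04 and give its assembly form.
cpi bx, #90276

off 0x04: read 3c 81 60 a4 as big → 0x3c8160a4
  top 7b → 0x1e → cpi [RI]
  rd@[24:23]=0x1 ⇒ bx
  imm@[22:0]=0x160a4 ⇒ #90276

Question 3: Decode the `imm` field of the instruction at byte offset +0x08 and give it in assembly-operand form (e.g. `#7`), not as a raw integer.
[08] 3c 06 58 fa → 0x3c0658fa
  top 7b → 0x1e → cpi [RI]
  [24:23] rd=0 = ax
  [22:0] imm=415994 = #415994

#415994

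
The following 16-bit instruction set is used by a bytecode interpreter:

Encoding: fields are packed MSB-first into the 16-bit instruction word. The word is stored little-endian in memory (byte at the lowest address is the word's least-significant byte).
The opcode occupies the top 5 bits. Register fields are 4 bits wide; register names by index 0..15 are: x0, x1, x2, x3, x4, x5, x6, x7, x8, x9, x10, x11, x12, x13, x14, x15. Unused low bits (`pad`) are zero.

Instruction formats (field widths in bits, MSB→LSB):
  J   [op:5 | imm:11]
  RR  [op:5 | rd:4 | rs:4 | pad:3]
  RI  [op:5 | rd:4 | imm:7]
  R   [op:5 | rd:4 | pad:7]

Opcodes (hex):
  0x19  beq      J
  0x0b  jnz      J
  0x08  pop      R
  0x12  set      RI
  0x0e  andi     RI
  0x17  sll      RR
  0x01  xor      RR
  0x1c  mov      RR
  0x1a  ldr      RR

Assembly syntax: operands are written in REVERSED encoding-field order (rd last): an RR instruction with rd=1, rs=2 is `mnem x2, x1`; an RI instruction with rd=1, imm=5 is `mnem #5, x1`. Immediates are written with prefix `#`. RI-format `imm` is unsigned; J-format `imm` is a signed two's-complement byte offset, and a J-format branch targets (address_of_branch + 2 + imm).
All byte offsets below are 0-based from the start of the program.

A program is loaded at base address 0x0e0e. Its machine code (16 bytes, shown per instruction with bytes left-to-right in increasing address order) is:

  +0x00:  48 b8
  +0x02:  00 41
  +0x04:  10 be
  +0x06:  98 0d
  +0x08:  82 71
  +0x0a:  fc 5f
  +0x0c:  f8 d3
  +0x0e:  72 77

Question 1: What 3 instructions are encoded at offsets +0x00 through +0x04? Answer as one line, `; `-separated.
off 0x00: read 48 b8 as little → 0xb848
  opcode bits[15:11]=0x17: sll/RR
  rd: (w>>7)&0xf=0x0 → x0
  rs: (w>>3)&0xf=0x9 → x9
off 0x02: read 00 41 as little → 0x4100
  opcode bits[15:11]=0x8: pop/R
  rd: (w>>7)&0xf=0x2 → x2
off 0x04: read 10 be as little → 0xbe10
  opcode bits[15:11]=0x17: sll/RR
  rd: (w>>7)&0xf=0xc → x12
  rs: (w>>3)&0xf=0x2 → x2

sll x9, x0; pop x2; sll x2, x12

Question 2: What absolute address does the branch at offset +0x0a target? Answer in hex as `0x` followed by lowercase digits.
+0x0a: fc 5f ⇒ word 0x5ffc (little)
  opcode bits[15:11]=0xb: jnz/J
  [10:0] imm=2044 (s11→-4) = #-4
  target = base 0x0e0e + off 0x0a + 2 + imm -4 = 0x0e16

0x0e16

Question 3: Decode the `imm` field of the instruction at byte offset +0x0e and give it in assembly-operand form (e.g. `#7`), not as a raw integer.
+0x0e: 72 77 ⇒ word 0x7772 (little)
  opcode bits[15:11]=0xe: andi/RI
  [10:7] rd=14 = x14
  [6:0] imm=114 = #114

#114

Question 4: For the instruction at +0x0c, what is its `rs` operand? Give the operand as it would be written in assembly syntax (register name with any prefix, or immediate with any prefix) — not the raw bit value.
x15

off 0x0c: read f8 d3 as little → 0xd3f8
  op=0xd3f8>>11=0x1a ⇒ ldr (RR)
  rd@[10:7]=0x7 ⇒ x7
  rs@[6:3]=0xf ⇒ x15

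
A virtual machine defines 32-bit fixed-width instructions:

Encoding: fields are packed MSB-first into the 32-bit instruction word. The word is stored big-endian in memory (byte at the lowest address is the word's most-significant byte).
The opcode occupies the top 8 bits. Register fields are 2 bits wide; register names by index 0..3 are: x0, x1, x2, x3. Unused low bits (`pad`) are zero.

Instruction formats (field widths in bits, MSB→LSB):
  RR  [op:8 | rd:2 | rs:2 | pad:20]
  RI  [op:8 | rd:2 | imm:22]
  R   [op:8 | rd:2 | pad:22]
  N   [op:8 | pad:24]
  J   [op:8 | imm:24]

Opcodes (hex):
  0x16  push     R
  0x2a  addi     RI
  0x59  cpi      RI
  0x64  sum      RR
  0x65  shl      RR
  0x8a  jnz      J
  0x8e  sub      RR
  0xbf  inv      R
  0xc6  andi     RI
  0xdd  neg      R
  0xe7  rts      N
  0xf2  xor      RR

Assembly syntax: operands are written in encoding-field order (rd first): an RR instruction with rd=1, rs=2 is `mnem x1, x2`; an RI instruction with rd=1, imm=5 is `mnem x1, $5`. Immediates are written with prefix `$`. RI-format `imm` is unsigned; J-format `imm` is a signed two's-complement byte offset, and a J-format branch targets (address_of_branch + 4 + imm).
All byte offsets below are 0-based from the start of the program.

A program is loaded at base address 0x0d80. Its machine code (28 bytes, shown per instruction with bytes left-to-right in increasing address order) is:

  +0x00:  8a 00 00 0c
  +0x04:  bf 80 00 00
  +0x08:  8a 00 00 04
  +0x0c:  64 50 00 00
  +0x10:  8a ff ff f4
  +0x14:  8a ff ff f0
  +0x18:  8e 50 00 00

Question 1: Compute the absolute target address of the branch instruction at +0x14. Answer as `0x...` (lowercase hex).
0x0d88

off 0x14: read 8a ff ff f0 as big → 0x8afffff0
  opcode bits[31:24]=0x8a: jnz/J
  imm@[23:0]=0xfffff0 (s24→-16) ⇒ $-16
  target = base 0x0d80 + off 0x14 + 4 + imm -16 = 0x0d88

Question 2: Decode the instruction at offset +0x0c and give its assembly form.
@+0c  big-endian(64 50 00 00) = 0x64500000
  opcode bits[31:24]=0x64: sum/RR
  rd: (w>>22)&0x3=0x1 → x1
  rs: (w>>20)&0x3=0x1 → x1

sum x1, x1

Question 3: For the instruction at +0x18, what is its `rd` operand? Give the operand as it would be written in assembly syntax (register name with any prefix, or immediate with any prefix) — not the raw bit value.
off 0x18: read 8e 50 00 00 as big → 0x8e500000
  opcode bits[31:24]=0x8e: sub/RR
  rd: (w>>22)&0x3=0x1 → x1
  rs: (w>>20)&0x3=0x1 → x1

x1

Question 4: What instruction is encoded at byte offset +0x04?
off 0x04: read bf 80 00 00 as big → 0xbf800000
  top 8b → 0xbf → inv [R]
  [23:22] rd=2 = x2

inv x2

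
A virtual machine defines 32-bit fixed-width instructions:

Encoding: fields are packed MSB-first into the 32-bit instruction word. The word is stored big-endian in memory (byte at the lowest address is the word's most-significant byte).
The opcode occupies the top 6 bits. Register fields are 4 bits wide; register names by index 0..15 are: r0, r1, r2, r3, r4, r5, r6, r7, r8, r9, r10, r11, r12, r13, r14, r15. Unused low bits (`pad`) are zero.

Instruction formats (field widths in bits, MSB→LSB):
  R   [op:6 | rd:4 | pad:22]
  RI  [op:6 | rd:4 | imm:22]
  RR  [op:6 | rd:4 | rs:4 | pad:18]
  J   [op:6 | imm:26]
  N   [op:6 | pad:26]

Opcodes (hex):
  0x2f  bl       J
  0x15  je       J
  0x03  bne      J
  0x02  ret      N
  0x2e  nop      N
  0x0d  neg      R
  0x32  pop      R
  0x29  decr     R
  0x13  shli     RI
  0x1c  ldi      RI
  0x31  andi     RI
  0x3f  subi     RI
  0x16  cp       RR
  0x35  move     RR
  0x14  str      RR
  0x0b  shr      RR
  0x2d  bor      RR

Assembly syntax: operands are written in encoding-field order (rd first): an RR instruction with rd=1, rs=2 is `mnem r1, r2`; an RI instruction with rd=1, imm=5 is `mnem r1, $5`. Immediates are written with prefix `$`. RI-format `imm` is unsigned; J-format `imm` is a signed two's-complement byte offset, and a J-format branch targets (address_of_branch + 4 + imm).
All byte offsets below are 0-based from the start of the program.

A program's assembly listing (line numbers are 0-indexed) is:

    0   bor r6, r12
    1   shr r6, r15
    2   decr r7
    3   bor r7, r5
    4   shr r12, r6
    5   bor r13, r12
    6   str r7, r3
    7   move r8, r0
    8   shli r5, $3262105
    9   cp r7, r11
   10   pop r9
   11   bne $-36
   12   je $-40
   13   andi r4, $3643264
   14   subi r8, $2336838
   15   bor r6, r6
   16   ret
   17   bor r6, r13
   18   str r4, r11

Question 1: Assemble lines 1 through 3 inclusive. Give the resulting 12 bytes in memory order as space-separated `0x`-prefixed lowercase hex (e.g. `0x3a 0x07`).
L1: shr op=0xb:6|rd=6:4|rs=15:4|pad=0:18 ⇒ 0x2dbc0000 ⇒ big 2d bc 00 00
L2: decr op=0x29:6|rd=7:4|pad=0:22 ⇒ 0xa5c00000 ⇒ big a5 c0 00 00
L3: bor op=0x2d:6|rd=7:4|rs=5:4|pad=0:18 ⇒ 0xb5d40000 ⇒ big b5 d4 00 00

0x2d 0xbc 0x00 0x00 0xa5 0xc0 0x00 0x00 0xb5 0xd4 0x00 0x00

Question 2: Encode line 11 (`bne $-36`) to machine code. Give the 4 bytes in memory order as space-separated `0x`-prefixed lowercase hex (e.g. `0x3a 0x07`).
0x0f 0xff 0xff 0xdc

line 11 (bne): pack op=0x3:6|imm=-36:26 = 0x0fffffdc; big→ 0f ff ff dc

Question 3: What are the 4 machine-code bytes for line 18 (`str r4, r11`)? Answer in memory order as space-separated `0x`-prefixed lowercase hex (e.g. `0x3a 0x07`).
line 18 (str): pack op=0x14:6|rd=4:4|rs=11:4|pad=0:18 = 0x512c0000; big→ 51 2c 00 00

0x51 0x2c 0x00 0x00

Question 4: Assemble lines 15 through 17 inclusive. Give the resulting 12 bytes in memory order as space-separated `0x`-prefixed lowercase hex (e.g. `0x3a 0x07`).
15. bor fields op=0x2d:6|rd=6:4|rs=6:4|pad=0:18 → word b5980000h → b5 98 00 00
16. ret fields op=0x2:6|pad=0:26 → word 08000000h → 08 00 00 00
17. bor fields op=0x2d:6|rd=6:4|rs=13:4|pad=0:18 → word b5b40000h → b5 b4 00 00

0xb5 0x98 0x00 0x00 0x08 0x00 0x00 0x00 0xb5 0xb4 0x00 0x00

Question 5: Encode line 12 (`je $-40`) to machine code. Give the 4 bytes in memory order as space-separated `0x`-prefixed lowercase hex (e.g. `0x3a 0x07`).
0x57 0xff 0xff 0xd8

L12: je op=0x15:6|imm=-40:26 ⇒ 0x57ffffd8 ⇒ big 57 ff ff d8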